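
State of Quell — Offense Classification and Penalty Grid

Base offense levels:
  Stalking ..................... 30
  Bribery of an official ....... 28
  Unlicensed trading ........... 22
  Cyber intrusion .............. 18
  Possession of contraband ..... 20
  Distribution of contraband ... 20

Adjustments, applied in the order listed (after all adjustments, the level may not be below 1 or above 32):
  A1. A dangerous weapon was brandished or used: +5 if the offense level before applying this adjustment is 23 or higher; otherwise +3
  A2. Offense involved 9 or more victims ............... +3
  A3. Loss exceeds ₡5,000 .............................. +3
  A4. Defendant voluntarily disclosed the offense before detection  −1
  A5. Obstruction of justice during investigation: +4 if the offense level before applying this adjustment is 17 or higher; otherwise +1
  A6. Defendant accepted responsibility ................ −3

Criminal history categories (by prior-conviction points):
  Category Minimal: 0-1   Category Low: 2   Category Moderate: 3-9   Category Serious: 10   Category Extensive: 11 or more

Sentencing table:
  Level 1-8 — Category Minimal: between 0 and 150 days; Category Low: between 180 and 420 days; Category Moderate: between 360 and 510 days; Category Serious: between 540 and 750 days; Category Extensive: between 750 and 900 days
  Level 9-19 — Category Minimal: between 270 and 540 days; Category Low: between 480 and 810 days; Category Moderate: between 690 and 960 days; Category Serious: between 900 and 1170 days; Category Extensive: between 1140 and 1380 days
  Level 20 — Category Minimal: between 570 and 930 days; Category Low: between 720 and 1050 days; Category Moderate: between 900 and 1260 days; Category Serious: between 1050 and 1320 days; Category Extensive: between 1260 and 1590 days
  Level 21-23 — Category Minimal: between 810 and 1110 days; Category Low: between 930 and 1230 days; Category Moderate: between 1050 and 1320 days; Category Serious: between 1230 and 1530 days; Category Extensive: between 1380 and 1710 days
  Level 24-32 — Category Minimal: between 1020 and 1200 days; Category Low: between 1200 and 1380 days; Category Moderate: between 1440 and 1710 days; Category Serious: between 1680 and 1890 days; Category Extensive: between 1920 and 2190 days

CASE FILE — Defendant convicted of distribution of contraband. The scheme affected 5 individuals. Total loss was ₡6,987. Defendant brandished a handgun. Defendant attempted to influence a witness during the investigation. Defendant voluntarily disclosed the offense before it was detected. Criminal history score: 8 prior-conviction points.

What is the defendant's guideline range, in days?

1440-1710 days

Base offense level for distribution of contraband: 20.
A1 applies (level before this adjustment is 20 < 23, so +3): 20 + 3 = 23.
A3 applies: 23 + 3 = 26.
A4 applies: 26 − 1 = 25.
A5 applies (level before this adjustment is 25 ≥ 17, so +4): 25 + 4 = 29.
Final offense level: 29.
Criminal history: 8 prior points → Category Moderate (3-9).
Level 29 falls in the 24-32 band.
Grid: Level 24-32 × Category Moderate = 1440-1710 days.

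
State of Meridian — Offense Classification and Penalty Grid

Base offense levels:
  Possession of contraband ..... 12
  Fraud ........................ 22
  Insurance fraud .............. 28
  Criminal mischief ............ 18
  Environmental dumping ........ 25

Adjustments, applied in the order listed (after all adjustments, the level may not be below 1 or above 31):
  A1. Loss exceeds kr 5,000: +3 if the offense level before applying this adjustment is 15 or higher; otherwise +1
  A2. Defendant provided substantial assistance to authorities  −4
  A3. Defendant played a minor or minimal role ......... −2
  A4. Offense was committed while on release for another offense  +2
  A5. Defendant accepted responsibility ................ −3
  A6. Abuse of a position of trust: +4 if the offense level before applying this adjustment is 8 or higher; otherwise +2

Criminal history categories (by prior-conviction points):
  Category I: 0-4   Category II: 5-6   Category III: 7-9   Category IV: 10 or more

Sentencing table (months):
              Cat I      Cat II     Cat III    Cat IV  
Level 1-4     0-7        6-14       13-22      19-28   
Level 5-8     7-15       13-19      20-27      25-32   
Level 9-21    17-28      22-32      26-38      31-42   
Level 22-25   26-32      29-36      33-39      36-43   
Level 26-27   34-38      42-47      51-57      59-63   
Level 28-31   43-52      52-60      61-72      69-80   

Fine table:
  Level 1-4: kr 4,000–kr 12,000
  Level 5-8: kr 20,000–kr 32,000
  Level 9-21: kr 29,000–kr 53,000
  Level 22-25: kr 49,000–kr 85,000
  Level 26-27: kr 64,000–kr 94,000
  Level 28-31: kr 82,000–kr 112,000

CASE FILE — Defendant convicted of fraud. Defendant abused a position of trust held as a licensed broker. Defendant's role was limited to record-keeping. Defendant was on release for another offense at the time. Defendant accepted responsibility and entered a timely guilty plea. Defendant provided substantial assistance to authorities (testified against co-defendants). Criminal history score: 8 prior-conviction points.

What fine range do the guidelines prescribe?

Base offense level for fraud: 22.
A2 applies: 22 − 4 = 18.
A3 applies: 18 − 2 = 16.
A4 applies: 16 + 2 = 18.
A5 applies: 18 − 3 = 15.
A6 applies (level before this adjustment is 15 ≥ 8, so +4): 15 + 4 = 19.
Final offense level: 19.
Level 19 falls in the 9-21 band.
Fine table: Level 9-21 → kr 29,000–kr 53,000.

kr 29,000–kr 53,000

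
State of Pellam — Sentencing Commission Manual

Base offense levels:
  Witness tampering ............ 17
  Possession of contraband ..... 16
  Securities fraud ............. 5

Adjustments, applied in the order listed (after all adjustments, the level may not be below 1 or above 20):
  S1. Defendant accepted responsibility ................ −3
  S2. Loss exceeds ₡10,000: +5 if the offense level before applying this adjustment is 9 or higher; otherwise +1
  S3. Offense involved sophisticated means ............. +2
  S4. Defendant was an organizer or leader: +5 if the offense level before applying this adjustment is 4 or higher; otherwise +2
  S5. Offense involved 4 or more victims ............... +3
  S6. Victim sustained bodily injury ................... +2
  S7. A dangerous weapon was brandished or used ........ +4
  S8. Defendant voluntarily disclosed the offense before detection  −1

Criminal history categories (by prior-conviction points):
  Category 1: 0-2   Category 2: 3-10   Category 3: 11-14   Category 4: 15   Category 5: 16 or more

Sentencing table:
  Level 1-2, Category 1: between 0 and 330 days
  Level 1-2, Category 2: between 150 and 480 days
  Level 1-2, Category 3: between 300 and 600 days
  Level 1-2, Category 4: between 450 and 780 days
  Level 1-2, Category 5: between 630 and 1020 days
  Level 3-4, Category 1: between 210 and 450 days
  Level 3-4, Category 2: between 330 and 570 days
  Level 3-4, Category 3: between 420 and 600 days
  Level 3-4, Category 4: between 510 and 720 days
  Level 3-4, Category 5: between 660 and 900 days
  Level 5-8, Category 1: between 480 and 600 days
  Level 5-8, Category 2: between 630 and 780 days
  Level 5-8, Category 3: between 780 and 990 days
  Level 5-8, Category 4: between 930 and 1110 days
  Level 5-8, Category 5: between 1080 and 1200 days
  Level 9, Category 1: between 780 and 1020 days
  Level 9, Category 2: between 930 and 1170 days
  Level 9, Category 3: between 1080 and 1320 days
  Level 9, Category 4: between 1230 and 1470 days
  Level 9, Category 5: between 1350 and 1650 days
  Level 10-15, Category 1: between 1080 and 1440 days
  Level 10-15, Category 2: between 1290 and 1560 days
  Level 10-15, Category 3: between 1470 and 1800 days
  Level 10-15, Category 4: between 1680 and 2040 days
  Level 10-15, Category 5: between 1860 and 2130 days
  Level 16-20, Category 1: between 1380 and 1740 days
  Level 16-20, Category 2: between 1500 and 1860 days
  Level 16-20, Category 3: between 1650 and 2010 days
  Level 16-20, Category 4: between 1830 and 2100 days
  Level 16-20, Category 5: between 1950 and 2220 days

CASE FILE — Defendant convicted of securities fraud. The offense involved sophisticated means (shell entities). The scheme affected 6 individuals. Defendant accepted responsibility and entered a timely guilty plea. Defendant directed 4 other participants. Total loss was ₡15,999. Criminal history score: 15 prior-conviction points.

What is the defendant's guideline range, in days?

1680-2040 days

Base offense level for securities fraud: 5.
S1 applies: 5 − 3 = 2.
S2 applies (level before this adjustment is 2 < 9, so +1): 2 + 1 = 3.
S3 applies: 3 + 2 = 5.
S4 applies (level before this adjustment is 5 ≥ 4, so +5): 5 + 5 = 10.
S5 applies: 10 + 3 = 13.
S6 does not apply.
S7 does not apply.
Final offense level: 13.
Criminal history: 15 prior points → Category 4 (15).
Level 13 falls in the 10-15 band.
Grid: Level 10-15 × Category 4 = 1680-2040 days.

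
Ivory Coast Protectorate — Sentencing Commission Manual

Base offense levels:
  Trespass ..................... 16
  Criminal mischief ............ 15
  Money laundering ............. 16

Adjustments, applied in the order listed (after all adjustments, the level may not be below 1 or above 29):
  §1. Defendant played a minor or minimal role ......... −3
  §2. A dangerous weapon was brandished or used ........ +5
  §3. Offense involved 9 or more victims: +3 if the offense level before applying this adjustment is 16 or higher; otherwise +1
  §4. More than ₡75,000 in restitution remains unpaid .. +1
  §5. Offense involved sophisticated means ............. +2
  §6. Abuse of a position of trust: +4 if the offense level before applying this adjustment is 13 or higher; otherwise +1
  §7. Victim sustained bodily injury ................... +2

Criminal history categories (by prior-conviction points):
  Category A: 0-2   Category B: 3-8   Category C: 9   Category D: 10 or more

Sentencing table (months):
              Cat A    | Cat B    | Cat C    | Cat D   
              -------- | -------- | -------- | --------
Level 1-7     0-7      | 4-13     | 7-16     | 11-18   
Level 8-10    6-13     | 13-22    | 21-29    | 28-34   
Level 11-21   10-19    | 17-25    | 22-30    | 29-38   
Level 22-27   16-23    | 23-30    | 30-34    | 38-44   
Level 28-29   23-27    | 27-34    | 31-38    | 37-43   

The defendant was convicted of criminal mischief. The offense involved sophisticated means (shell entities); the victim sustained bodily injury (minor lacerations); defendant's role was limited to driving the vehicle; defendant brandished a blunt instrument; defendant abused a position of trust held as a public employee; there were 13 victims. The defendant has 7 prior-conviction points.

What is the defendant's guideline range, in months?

Base offense level for criminal mischief: 15.
§1 applies: 15 − 3 = 12.
§2 applies: 12 + 5 = 17.
§3 applies (level before this adjustment is 17 ≥ 16, so +3): 17 + 3 = 20.
§5 applies: 20 + 2 = 22.
§6 applies (level before this adjustment is 22 ≥ 13, so +4): 22 + 4 = 26.
§7 applies: 26 + 2 = 28.
Final offense level: 28.
Criminal history: 7 prior points → Category B (3-8).
Level 28 falls in the 28-29 band.
Grid: Level 28-29 × Category B = 27-34 months.

27-34 months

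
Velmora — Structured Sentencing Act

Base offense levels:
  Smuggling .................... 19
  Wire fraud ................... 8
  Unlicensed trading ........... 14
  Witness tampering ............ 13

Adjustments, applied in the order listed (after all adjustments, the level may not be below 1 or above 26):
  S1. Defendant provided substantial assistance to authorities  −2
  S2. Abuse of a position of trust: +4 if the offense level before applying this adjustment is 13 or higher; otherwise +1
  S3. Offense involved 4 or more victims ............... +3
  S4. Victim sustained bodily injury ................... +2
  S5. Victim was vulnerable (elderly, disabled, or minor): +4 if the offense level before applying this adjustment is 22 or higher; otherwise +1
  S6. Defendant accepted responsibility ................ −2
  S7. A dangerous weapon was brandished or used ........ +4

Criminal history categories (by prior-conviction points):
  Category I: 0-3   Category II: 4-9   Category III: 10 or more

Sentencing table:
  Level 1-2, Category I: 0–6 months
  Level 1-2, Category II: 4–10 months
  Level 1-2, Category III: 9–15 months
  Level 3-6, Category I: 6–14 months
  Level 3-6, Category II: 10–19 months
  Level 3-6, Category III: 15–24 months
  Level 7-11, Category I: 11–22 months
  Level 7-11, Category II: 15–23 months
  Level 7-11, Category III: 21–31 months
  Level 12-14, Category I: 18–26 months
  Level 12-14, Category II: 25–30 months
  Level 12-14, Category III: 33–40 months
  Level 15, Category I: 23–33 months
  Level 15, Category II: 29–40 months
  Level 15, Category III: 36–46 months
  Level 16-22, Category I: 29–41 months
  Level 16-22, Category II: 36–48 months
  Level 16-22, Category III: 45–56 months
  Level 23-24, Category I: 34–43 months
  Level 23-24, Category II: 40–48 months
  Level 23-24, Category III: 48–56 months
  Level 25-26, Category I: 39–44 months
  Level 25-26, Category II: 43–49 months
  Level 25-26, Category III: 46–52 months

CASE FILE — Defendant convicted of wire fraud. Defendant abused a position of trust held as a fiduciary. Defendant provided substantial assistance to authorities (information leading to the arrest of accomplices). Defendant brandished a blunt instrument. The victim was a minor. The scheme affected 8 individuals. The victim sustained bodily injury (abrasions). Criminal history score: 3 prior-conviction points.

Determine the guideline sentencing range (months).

Base offense level for wire fraud: 8.
S1 applies: 8 − 2 = 6.
S2 applies (level before this adjustment is 6 < 13, so +1): 6 + 1 = 7.
S3 applies: 7 + 3 = 10.
S4 applies: 10 + 2 = 12.
S5 applies (level before this adjustment is 12 < 22, so +1): 12 + 1 = 13.
S6 does not apply.
S7 applies: 13 + 4 = 17.
Final offense level: 17.
Criminal history: 3 prior points → Category I (0-3).
Level 17 falls in the 16-22 band.
Grid: Level 16-22 × Category I = 29-41 months.

29-41 months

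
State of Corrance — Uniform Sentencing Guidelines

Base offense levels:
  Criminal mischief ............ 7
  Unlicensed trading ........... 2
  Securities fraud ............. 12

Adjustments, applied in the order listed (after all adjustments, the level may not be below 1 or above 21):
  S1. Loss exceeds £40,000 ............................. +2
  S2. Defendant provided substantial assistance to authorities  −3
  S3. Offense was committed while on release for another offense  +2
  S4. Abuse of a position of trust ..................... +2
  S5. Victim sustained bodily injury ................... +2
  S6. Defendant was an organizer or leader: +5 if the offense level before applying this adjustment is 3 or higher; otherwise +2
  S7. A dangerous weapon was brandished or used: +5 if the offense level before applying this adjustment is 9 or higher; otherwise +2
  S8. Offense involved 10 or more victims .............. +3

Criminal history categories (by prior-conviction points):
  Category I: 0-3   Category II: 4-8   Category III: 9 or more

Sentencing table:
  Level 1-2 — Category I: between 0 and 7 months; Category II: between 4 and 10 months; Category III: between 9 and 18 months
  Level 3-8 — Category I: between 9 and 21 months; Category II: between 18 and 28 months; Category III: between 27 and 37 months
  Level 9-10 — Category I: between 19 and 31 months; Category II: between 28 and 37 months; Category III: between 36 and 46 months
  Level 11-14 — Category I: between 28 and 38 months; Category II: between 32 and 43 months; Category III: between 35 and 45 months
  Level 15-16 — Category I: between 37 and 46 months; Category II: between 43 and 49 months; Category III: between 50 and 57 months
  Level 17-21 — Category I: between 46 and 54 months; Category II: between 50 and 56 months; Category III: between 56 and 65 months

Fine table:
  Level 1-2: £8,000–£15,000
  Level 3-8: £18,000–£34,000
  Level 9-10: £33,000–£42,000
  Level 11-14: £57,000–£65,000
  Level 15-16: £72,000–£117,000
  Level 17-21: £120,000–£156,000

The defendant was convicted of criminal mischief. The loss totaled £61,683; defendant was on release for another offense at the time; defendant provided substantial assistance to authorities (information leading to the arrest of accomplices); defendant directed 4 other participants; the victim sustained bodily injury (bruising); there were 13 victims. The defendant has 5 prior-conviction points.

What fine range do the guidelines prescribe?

Base offense level for criminal mischief: 7.
S1 applies: 7 + 2 = 9.
S2 applies: 9 − 3 = 6.
S3 applies: 6 + 2 = 8.
S4 does not apply.
S5 applies: 8 + 2 = 10.
S6 applies (level before this adjustment is 10 ≥ 3, so +5): 10 + 5 = 15.
S8 applies: 15 + 3 = 18.
Final offense level: 18.
Level 18 falls in the 17-21 band.
Fine table: Level 17-21 → £120,000–£156,000.

£120,000–£156,000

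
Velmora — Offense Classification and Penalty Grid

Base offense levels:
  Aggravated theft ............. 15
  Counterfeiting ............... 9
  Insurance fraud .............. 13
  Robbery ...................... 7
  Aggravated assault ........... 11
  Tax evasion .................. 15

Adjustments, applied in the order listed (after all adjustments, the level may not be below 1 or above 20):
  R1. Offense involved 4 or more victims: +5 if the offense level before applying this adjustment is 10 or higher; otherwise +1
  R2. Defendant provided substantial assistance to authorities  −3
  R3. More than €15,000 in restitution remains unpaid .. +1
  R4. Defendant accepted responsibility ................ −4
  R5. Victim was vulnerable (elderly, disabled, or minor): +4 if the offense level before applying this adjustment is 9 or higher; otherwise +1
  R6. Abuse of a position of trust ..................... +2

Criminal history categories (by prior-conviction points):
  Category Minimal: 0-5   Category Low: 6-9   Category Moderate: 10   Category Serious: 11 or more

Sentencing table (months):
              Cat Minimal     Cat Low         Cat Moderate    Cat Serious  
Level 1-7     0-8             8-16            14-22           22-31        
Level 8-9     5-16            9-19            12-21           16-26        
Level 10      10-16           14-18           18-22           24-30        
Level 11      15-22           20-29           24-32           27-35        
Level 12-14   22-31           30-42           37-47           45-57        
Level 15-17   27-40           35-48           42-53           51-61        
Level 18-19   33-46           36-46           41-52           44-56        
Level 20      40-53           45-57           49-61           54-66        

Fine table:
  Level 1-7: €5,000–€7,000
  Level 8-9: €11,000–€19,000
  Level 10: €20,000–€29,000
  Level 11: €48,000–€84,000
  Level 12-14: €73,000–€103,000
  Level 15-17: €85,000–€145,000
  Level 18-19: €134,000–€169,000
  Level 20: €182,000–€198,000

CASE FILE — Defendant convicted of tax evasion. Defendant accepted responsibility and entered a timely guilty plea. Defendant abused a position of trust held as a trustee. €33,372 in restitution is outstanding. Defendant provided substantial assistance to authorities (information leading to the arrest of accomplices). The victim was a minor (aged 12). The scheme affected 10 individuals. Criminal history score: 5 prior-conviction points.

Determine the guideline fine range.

€182,000–€198,000

Base offense level for tax evasion: 15.
R1 applies (level before this adjustment is 15 ≥ 10, so +5): 15 + 5 = 20.
R2 applies: 20 − 3 = 17.
R3 applies: 17 + 1 = 18.
R4 applies: 18 − 4 = 14.
R5 applies (level before this adjustment is 14 ≥ 9, so +4): 14 + 4 = 18.
R6 applies: 18 + 2 = 20.
Final offense level: 20.
Level 20 falls in the 20 band.
Fine table: Level 20 → €182,000–€198,000.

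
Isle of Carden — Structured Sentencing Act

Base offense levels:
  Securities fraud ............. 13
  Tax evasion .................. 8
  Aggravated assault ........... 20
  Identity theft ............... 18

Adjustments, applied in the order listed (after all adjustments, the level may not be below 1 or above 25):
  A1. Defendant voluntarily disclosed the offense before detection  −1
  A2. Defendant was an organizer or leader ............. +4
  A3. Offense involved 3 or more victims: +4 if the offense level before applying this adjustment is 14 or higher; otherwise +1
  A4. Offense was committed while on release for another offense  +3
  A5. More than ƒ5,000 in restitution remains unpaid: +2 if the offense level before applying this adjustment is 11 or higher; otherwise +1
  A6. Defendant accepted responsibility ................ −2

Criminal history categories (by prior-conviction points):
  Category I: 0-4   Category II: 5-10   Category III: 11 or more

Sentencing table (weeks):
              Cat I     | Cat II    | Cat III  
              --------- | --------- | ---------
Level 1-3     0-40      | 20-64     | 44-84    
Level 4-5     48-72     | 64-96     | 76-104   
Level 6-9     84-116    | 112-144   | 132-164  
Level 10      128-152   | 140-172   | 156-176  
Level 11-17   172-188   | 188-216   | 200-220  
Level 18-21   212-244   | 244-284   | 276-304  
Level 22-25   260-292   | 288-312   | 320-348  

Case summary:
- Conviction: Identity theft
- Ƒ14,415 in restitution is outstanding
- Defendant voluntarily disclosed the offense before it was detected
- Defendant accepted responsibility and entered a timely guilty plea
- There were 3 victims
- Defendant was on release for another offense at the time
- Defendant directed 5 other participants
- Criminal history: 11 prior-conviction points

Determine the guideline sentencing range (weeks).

Base offense level for identity theft: 18.
A1 applies: 18 − 1 = 17.
A2 applies: 17 + 4 = 21.
A3 applies (level before this adjustment is 21 ≥ 14, so +4): 21 + 4 = 25.
A4 applies: 25 + 3 = 28.
A5 applies (level before this adjustment is 28 ≥ 11, so +2): 28 + 2 = 30.
A6 applies: 30 − 2 = 28.
Level 28 exceeds the maximum of 25; capped at 25.
Final offense level: 25.
Criminal history: 11 prior points → Category III (11+).
Level 25 falls in the 22-25 band.
Grid: Level 22-25 × Category III = 320-348 weeks.

320-348 weeks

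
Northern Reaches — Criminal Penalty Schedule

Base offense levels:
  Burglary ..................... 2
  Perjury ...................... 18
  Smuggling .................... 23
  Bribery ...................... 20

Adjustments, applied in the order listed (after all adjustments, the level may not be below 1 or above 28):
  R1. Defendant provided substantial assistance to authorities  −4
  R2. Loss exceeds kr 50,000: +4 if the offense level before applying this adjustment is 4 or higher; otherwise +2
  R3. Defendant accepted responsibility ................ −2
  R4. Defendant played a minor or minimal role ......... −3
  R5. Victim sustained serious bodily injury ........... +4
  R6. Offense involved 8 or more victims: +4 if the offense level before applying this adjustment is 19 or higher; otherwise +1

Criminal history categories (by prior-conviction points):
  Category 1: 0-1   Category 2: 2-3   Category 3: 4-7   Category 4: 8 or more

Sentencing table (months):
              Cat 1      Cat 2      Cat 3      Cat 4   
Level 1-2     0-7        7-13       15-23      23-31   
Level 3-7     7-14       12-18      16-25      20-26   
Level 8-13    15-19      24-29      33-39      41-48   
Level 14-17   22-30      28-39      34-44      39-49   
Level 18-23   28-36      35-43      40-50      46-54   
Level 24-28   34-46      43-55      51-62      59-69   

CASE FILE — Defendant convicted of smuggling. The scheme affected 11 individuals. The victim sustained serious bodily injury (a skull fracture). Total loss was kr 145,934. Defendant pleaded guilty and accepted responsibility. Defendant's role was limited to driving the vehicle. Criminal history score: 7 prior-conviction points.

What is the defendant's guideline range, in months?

Base offense level for smuggling: 23.
R2 applies (level before this adjustment is 23 ≥ 4, so +4): 23 + 4 = 27.
R3 applies: 27 − 2 = 25.
R4 applies: 25 − 3 = 22.
R5 applies: 22 + 4 = 26.
R6 applies (level before this adjustment is 26 ≥ 19, so +4): 26 + 4 = 30.
Level 30 exceeds the maximum of 28; capped at 28.
Final offense level: 28.
Criminal history: 7 prior points → Category 3 (4-7).
Level 28 falls in the 24-28 band.
Grid: Level 24-28 × Category 3 = 51-62 months.

51-62 months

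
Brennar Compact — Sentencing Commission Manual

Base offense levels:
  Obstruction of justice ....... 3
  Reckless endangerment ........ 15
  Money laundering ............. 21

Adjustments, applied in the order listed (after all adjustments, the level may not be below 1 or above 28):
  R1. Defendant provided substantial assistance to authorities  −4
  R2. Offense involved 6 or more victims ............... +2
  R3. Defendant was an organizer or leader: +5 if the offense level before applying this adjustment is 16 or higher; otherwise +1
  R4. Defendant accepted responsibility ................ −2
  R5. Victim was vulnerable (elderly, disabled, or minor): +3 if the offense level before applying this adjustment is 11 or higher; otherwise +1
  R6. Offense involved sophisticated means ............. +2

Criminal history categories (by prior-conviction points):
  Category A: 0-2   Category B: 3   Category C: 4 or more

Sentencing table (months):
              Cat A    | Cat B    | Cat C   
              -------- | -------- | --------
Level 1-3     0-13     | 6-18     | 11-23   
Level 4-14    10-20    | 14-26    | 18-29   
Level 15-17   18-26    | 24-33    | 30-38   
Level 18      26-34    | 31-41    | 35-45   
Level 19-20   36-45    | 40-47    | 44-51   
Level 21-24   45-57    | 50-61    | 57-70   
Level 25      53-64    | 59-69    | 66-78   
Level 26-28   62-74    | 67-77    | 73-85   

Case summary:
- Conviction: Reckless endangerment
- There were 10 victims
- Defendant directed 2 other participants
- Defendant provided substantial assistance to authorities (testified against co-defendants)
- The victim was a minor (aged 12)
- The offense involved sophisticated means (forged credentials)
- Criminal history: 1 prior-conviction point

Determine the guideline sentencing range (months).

36-45 months

Base offense level for reckless endangerment: 15.
R1 applies: 15 − 4 = 11.
R2 applies: 11 + 2 = 13.
R3 applies (level before this adjustment is 13 < 16, so +1): 13 + 1 = 14.
R4 does not apply.
R5 applies (level before this adjustment is 14 ≥ 11, so +3): 14 + 3 = 17.
R6 applies: 17 + 2 = 19.
Final offense level: 19.
Criminal history: 1 prior point → Category A (0-2).
Level 19 falls in the 19-20 band.
Grid: Level 19-20 × Category A = 36-45 months.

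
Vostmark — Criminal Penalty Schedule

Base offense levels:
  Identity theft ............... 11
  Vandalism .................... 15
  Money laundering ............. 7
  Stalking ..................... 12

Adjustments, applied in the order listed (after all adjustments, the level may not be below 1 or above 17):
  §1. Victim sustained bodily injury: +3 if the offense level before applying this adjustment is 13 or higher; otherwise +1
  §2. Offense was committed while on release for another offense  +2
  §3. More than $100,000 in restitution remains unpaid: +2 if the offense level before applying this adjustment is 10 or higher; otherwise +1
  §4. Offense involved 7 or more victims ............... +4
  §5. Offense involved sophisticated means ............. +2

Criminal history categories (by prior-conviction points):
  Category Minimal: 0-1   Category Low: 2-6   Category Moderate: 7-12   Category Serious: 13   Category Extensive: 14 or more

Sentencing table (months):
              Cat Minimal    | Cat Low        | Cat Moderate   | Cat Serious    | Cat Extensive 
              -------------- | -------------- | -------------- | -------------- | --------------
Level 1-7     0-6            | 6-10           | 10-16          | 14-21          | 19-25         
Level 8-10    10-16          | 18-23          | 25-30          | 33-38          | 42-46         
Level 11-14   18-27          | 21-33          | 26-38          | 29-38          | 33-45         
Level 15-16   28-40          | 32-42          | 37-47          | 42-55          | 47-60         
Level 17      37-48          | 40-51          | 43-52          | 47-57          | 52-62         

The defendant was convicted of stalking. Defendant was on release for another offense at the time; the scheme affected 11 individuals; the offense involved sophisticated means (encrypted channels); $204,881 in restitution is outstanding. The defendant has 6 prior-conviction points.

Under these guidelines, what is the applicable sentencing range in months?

40-51 months

Base offense level for stalking: 12.
§2 applies: 12 + 2 = 14.
§3 applies (level before this adjustment is 14 ≥ 10, so +2): 14 + 2 = 16.
§4 applies: 16 + 4 = 20.
§5 applies: 20 + 2 = 22.
Level 22 exceeds the maximum of 17; capped at 17.
Final offense level: 17.
Criminal history: 6 prior points → Category Low (2-6).
Level 17 falls in the 17 band.
Grid: Level 17 × Category Low = 40-51 months.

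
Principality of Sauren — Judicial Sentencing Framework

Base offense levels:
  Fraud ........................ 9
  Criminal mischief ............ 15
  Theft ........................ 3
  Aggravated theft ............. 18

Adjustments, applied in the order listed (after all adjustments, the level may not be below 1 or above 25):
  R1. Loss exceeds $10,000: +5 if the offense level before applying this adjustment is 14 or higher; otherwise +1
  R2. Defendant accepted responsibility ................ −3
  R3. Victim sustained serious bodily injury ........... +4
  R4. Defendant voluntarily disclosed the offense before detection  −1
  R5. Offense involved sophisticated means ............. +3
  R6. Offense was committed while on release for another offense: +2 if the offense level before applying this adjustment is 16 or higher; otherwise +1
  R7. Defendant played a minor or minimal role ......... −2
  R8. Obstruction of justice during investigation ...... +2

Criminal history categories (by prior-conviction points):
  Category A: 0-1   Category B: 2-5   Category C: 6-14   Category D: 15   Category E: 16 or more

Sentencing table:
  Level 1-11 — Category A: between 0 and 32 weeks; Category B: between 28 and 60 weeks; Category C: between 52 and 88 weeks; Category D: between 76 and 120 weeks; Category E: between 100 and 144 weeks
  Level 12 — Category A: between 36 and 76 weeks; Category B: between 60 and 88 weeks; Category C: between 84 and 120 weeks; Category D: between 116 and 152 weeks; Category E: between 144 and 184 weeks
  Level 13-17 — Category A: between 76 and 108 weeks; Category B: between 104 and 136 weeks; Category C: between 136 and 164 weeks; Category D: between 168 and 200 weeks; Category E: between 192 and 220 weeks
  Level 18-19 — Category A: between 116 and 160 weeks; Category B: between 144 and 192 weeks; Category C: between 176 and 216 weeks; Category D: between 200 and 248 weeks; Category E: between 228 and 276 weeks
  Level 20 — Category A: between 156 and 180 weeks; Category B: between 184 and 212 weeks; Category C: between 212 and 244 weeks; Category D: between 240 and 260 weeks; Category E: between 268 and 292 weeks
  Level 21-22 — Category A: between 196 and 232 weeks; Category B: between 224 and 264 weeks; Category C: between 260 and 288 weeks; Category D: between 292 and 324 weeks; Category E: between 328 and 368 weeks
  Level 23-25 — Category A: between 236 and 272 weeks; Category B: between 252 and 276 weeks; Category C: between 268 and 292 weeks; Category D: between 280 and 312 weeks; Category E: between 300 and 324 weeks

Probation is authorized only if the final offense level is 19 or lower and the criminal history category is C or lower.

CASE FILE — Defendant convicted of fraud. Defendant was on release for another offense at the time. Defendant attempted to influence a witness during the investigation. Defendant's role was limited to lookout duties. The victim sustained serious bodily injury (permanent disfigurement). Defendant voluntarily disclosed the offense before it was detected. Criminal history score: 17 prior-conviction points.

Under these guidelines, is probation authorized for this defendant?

Base offense level for fraud: 9.
R3 applies: 9 + 4 = 13.
R4 applies: 13 − 1 = 12.
R6 applies (level before this adjustment is 12 < 16, so +1): 12 + 1 = 13.
R7 applies: 13 − 2 = 11.
R8 applies: 11 + 2 = 13.
Final offense level: 13.
Criminal history: 17 prior points → Category E (16+).
Level 13 falls in the 13-17 band.
Grid: Level 13-17 × Category E = 192-220 weeks.
Probation check: level 13 ≤ 19 and category E > C → not eligible.

No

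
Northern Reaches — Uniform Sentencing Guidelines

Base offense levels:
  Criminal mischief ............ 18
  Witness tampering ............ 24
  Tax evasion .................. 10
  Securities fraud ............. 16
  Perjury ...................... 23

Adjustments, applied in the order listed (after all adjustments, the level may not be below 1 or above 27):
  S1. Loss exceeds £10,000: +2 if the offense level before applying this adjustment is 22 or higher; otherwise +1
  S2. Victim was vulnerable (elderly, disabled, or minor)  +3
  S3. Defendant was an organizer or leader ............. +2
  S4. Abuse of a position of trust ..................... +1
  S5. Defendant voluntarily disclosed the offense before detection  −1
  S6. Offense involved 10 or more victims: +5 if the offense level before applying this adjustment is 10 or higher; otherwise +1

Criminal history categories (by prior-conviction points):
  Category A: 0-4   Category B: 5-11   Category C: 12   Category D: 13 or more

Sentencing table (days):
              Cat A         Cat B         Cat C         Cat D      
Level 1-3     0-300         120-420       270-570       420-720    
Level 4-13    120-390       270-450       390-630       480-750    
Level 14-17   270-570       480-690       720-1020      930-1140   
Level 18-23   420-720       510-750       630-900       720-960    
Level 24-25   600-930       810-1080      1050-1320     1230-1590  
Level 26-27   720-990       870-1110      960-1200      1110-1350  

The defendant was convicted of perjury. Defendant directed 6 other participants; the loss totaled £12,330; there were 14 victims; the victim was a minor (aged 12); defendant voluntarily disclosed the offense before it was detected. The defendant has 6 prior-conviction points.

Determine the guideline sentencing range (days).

870-1110 days

Base offense level for perjury: 23.
S1 applies (level before this adjustment is 23 ≥ 22, so +2): 23 + 2 = 25.
S2 applies: 25 + 3 = 28.
S3 applies: 28 + 2 = 30.
S4 does not apply.
S5 applies: 30 − 1 = 29.
S6 applies (level before this adjustment is 29 ≥ 10, so +5): 29 + 5 = 34.
Level 34 exceeds the maximum of 27; capped at 27.
Final offense level: 27.
Criminal history: 6 prior points → Category B (5-11).
Level 27 falls in the 26-27 band.
Grid: Level 26-27 × Category B = 870-1110 days.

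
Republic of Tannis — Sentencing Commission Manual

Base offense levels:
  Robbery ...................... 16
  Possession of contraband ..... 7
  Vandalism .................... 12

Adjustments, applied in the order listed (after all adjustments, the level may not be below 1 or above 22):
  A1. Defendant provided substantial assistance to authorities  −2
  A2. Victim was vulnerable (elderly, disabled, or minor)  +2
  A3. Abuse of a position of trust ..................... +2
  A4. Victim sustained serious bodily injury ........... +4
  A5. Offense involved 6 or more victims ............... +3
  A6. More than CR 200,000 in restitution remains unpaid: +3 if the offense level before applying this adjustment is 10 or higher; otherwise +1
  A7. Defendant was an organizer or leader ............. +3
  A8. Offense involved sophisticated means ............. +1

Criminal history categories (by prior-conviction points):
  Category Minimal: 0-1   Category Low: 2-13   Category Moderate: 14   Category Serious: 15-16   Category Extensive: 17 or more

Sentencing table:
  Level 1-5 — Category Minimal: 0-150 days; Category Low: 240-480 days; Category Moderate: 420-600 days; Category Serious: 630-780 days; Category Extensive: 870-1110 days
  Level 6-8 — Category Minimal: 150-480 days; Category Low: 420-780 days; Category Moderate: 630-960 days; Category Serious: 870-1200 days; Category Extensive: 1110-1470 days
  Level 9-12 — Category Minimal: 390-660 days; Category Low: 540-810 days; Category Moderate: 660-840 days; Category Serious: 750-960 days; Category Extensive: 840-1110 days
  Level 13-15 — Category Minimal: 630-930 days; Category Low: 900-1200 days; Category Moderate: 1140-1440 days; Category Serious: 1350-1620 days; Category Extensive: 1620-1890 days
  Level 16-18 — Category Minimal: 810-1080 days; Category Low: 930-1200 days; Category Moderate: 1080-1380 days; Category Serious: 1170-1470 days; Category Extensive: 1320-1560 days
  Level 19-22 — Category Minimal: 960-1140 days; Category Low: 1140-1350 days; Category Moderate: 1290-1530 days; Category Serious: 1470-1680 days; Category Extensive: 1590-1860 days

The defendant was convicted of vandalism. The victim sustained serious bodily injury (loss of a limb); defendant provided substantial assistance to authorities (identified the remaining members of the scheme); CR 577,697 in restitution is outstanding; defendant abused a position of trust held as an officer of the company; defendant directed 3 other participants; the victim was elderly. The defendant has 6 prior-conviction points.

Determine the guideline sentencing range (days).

1140-1350 days

Base offense level for vandalism: 12.
A1 applies: 12 − 2 = 10.
A2 applies: 10 + 2 = 12.
A3 applies: 12 + 2 = 14.
A4 applies: 14 + 4 = 18.
A5 does not apply.
A6 applies (level before this adjustment is 18 ≥ 10, so +3): 18 + 3 = 21.
A7 applies: 21 + 3 = 24.
A8 does not apply.
Level 24 exceeds the maximum of 22; capped at 22.
Final offense level: 22.
Criminal history: 6 prior points → Category Low (2-13).
Level 22 falls in the 19-22 band.
Grid: Level 19-22 × Category Low = 1140-1350 days.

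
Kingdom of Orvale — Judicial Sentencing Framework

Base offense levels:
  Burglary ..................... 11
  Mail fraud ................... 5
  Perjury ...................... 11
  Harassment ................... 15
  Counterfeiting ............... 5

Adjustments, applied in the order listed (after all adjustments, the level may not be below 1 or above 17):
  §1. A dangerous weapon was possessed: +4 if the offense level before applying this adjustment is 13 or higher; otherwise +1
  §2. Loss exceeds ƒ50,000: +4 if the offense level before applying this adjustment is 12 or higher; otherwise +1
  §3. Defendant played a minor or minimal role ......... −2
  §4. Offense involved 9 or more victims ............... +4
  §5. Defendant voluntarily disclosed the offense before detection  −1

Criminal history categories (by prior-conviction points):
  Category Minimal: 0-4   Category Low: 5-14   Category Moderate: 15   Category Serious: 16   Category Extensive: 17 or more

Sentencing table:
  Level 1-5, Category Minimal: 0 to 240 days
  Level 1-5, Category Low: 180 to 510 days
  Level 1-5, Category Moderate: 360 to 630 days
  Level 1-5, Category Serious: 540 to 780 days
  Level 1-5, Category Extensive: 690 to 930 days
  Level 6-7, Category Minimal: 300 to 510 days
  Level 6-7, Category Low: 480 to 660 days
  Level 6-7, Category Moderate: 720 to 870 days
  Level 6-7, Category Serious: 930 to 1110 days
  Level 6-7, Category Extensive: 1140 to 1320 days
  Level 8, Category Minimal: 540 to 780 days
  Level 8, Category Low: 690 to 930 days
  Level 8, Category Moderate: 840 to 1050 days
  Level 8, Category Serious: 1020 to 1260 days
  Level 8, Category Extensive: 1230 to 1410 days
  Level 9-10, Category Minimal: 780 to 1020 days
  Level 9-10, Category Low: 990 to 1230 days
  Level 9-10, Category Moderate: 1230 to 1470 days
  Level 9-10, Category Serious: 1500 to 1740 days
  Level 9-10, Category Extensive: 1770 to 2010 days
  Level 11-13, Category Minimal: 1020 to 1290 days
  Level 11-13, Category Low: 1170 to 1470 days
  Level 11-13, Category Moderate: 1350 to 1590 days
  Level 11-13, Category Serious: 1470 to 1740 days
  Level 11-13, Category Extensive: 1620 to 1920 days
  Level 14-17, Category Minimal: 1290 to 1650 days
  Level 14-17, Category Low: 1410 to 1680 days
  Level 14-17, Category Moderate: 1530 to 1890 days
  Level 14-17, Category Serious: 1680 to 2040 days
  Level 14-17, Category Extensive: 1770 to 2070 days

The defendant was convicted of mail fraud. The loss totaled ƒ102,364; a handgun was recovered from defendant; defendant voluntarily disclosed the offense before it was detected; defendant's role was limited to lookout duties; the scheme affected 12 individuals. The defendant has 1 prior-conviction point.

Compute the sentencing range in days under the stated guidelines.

540-780 days

Base offense level for mail fraud: 5.
§1 applies (level before this adjustment is 5 < 13, so +1): 5 + 1 = 6.
§2 applies (level before this adjustment is 6 < 12, so +1): 6 + 1 = 7.
§3 applies: 7 − 2 = 5.
§4 applies: 5 + 4 = 9.
§5 applies: 9 − 1 = 8.
Final offense level: 8.
Criminal history: 1 prior point → Category Minimal (0-4).
Level 8 falls in the 8 band.
Grid: Level 8 × Category Minimal = 540-780 days.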